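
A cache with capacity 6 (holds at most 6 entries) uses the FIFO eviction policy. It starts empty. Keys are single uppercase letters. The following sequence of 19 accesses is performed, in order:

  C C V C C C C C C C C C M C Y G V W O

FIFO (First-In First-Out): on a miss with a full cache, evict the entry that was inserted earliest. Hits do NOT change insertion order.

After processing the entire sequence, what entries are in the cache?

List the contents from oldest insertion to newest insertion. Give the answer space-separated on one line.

FIFO simulation (capacity=6):
  1. access C: MISS. Cache (old->new): [C]
  2. access C: HIT. Cache (old->new): [C]
  3. access V: MISS. Cache (old->new): [C V]
  4. access C: HIT. Cache (old->new): [C V]
  5. access C: HIT. Cache (old->new): [C V]
  6. access C: HIT. Cache (old->new): [C V]
  7. access C: HIT. Cache (old->new): [C V]
  8. access C: HIT. Cache (old->new): [C V]
  9. access C: HIT. Cache (old->new): [C V]
  10. access C: HIT. Cache (old->new): [C V]
  11. access C: HIT. Cache (old->new): [C V]
  12. access C: HIT. Cache (old->new): [C V]
  13. access M: MISS. Cache (old->new): [C V M]
  14. access C: HIT. Cache (old->new): [C V M]
  15. access Y: MISS. Cache (old->new): [C V M Y]
  16. access G: MISS. Cache (old->new): [C V M Y G]
  17. access V: HIT. Cache (old->new): [C V M Y G]
  18. access W: MISS. Cache (old->new): [C V M Y G W]
  19. access O: MISS, evict C. Cache (old->new): [V M Y G W O]
Total: 12 hits, 7 misses, 1 evictions

Answer: V M Y G W O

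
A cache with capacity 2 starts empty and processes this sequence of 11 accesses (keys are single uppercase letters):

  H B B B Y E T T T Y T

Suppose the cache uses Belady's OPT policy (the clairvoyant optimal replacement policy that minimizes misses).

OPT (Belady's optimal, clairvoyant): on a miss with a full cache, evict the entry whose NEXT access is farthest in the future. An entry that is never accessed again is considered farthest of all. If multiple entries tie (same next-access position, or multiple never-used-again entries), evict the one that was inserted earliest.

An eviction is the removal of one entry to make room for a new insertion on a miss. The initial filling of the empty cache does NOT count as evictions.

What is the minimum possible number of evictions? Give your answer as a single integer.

OPT (Belady) simulation (capacity=2):
  1. access H: MISS. Cache: [H]
  2. access B: MISS. Cache: [H B]
  3. access B: HIT. Next use of B: step 4. Cache: [H B]
  4. access B: HIT. Next use of B: never. Cache: [H B]
  5. access Y: MISS, evict H (next use: never). Cache: [B Y]
  6. access E: MISS, evict B (next use: never). Cache: [Y E]
  7. access T: MISS, evict E (next use: never). Cache: [Y T]
  8. access T: HIT. Next use of T: step 9. Cache: [Y T]
  9. access T: HIT. Next use of T: step 11. Cache: [Y T]
  10. access Y: HIT. Next use of Y: never. Cache: [Y T]
  11. access T: HIT. Next use of T: never. Cache: [Y T]
Total: 6 hits, 5 misses, 3 evictions

Answer: 3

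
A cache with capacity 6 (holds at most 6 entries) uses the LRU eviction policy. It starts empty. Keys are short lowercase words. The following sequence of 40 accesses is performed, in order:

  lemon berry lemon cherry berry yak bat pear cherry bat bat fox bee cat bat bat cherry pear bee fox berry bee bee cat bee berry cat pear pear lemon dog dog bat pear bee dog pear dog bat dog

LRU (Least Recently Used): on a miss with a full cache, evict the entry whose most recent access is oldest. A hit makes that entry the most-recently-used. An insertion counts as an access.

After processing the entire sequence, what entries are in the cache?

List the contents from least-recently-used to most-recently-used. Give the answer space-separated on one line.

Answer: cat lemon bee pear bat dog

Derivation:
LRU simulation (capacity=6):
  1. access lemon: MISS. Cache (LRU->MRU): [lemon]
  2. access berry: MISS. Cache (LRU->MRU): [lemon berry]
  3. access lemon: HIT. Cache (LRU->MRU): [berry lemon]
  4. access cherry: MISS. Cache (LRU->MRU): [berry lemon cherry]
  5. access berry: HIT. Cache (LRU->MRU): [lemon cherry berry]
  6. access yak: MISS. Cache (LRU->MRU): [lemon cherry berry yak]
  7. access bat: MISS. Cache (LRU->MRU): [lemon cherry berry yak bat]
  8. access pear: MISS. Cache (LRU->MRU): [lemon cherry berry yak bat pear]
  9. access cherry: HIT. Cache (LRU->MRU): [lemon berry yak bat pear cherry]
  10. access bat: HIT. Cache (LRU->MRU): [lemon berry yak pear cherry bat]
  11. access bat: HIT. Cache (LRU->MRU): [lemon berry yak pear cherry bat]
  12. access fox: MISS, evict lemon. Cache (LRU->MRU): [berry yak pear cherry bat fox]
  13. access bee: MISS, evict berry. Cache (LRU->MRU): [yak pear cherry bat fox bee]
  14. access cat: MISS, evict yak. Cache (LRU->MRU): [pear cherry bat fox bee cat]
  15. access bat: HIT. Cache (LRU->MRU): [pear cherry fox bee cat bat]
  16. access bat: HIT. Cache (LRU->MRU): [pear cherry fox bee cat bat]
  17. access cherry: HIT. Cache (LRU->MRU): [pear fox bee cat bat cherry]
  18. access pear: HIT. Cache (LRU->MRU): [fox bee cat bat cherry pear]
  19. access bee: HIT. Cache (LRU->MRU): [fox cat bat cherry pear bee]
  20. access fox: HIT. Cache (LRU->MRU): [cat bat cherry pear bee fox]
  21. access berry: MISS, evict cat. Cache (LRU->MRU): [bat cherry pear bee fox berry]
  22. access bee: HIT. Cache (LRU->MRU): [bat cherry pear fox berry bee]
  23. access bee: HIT. Cache (LRU->MRU): [bat cherry pear fox berry bee]
  24. access cat: MISS, evict bat. Cache (LRU->MRU): [cherry pear fox berry bee cat]
  25. access bee: HIT. Cache (LRU->MRU): [cherry pear fox berry cat bee]
  26. access berry: HIT. Cache (LRU->MRU): [cherry pear fox cat bee berry]
  27. access cat: HIT. Cache (LRU->MRU): [cherry pear fox bee berry cat]
  28. access pear: HIT. Cache (LRU->MRU): [cherry fox bee berry cat pear]
  29. access pear: HIT. Cache (LRU->MRU): [cherry fox bee berry cat pear]
  30. access lemon: MISS, evict cherry. Cache (LRU->MRU): [fox bee berry cat pear lemon]
  31. access dog: MISS, evict fox. Cache (LRU->MRU): [bee berry cat pear lemon dog]
  32. access dog: HIT. Cache (LRU->MRU): [bee berry cat pear lemon dog]
  33. access bat: MISS, evict bee. Cache (LRU->MRU): [berry cat pear lemon dog bat]
  34. access pear: HIT. Cache (LRU->MRU): [berry cat lemon dog bat pear]
  35. access bee: MISS, evict berry. Cache (LRU->MRU): [cat lemon dog bat pear bee]
  36. access dog: HIT. Cache (LRU->MRU): [cat lemon bat pear bee dog]
  37. access pear: HIT. Cache (LRU->MRU): [cat lemon bat bee dog pear]
  38. access dog: HIT. Cache (LRU->MRU): [cat lemon bat bee pear dog]
  39. access bat: HIT. Cache (LRU->MRU): [cat lemon bee pear dog bat]
  40. access dog: HIT. Cache (LRU->MRU): [cat lemon bee pear bat dog]
Total: 25 hits, 15 misses, 9 evictions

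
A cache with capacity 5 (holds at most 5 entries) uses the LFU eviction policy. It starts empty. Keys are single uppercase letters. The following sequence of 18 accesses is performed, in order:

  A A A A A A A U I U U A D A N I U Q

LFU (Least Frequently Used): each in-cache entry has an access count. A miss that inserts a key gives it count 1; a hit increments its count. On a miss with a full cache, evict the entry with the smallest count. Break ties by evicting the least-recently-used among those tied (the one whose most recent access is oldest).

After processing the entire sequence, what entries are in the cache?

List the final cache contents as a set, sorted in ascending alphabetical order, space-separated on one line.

LFU simulation (capacity=5):
  1. access A: MISS. Cache: [A(c=1)]
  2. access A: HIT, count now 2. Cache: [A(c=2)]
  3. access A: HIT, count now 3. Cache: [A(c=3)]
  4. access A: HIT, count now 4. Cache: [A(c=4)]
  5. access A: HIT, count now 5. Cache: [A(c=5)]
  6. access A: HIT, count now 6. Cache: [A(c=6)]
  7. access A: HIT, count now 7. Cache: [A(c=7)]
  8. access U: MISS. Cache: [U(c=1) A(c=7)]
  9. access I: MISS. Cache: [U(c=1) I(c=1) A(c=7)]
  10. access U: HIT, count now 2. Cache: [I(c=1) U(c=2) A(c=7)]
  11. access U: HIT, count now 3. Cache: [I(c=1) U(c=3) A(c=7)]
  12. access A: HIT, count now 8. Cache: [I(c=1) U(c=3) A(c=8)]
  13. access D: MISS. Cache: [I(c=1) D(c=1) U(c=3) A(c=8)]
  14. access A: HIT, count now 9. Cache: [I(c=1) D(c=1) U(c=3) A(c=9)]
  15. access N: MISS. Cache: [I(c=1) D(c=1) N(c=1) U(c=3) A(c=9)]
  16. access I: HIT, count now 2. Cache: [D(c=1) N(c=1) I(c=2) U(c=3) A(c=9)]
  17. access U: HIT, count now 4. Cache: [D(c=1) N(c=1) I(c=2) U(c=4) A(c=9)]
  18. access Q: MISS, evict D(c=1). Cache: [N(c=1) Q(c=1) I(c=2) U(c=4) A(c=9)]
Total: 12 hits, 6 misses, 1 evictions

Answer: A I N Q U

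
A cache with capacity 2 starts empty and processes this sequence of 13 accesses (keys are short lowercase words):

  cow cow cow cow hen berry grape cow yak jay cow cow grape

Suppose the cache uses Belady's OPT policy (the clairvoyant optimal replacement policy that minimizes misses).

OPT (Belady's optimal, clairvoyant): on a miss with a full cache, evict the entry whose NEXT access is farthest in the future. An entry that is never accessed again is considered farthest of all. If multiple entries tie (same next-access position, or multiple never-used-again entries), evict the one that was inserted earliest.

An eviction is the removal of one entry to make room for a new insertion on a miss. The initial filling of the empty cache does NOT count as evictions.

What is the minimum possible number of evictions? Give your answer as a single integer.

OPT (Belady) simulation (capacity=2):
  1. access cow: MISS. Cache: [cow]
  2. access cow: HIT. Next use of cow: step 3. Cache: [cow]
  3. access cow: HIT. Next use of cow: step 4. Cache: [cow]
  4. access cow: HIT. Next use of cow: step 8. Cache: [cow]
  5. access hen: MISS. Cache: [cow hen]
  6. access berry: MISS, evict hen (next use: never). Cache: [cow berry]
  7. access grape: MISS, evict berry (next use: never). Cache: [cow grape]
  8. access cow: HIT. Next use of cow: step 11. Cache: [cow grape]
  9. access yak: MISS, evict grape (next use: step 13). Cache: [cow yak]
  10. access jay: MISS, evict yak (next use: never). Cache: [cow jay]
  11. access cow: HIT. Next use of cow: step 12. Cache: [cow jay]
  12. access cow: HIT. Next use of cow: never. Cache: [cow jay]
  13. access grape: MISS, evict cow (next use: never). Cache: [jay grape]
Total: 6 hits, 7 misses, 5 evictions

Answer: 5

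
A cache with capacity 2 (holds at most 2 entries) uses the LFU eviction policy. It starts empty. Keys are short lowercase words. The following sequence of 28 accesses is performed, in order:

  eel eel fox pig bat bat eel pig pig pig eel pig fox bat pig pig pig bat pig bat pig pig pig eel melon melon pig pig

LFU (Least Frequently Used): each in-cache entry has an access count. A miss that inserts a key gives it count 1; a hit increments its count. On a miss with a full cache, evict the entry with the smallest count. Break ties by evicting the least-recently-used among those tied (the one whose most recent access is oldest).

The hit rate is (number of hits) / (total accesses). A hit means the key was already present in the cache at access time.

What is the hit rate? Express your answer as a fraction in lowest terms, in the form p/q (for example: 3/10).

Answer: 19/28

Derivation:
LFU simulation (capacity=2):
  1. access eel: MISS. Cache: [eel(c=1)]
  2. access eel: HIT, count now 2. Cache: [eel(c=2)]
  3. access fox: MISS. Cache: [fox(c=1) eel(c=2)]
  4. access pig: MISS, evict fox(c=1). Cache: [pig(c=1) eel(c=2)]
  5. access bat: MISS, evict pig(c=1). Cache: [bat(c=1) eel(c=2)]
  6. access bat: HIT, count now 2. Cache: [eel(c=2) bat(c=2)]
  7. access eel: HIT, count now 3. Cache: [bat(c=2) eel(c=3)]
  8. access pig: MISS, evict bat(c=2). Cache: [pig(c=1) eel(c=3)]
  9. access pig: HIT, count now 2. Cache: [pig(c=2) eel(c=3)]
  10. access pig: HIT, count now 3. Cache: [eel(c=3) pig(c=3)]
  11. access eel: HIT, count now 4. Cache: [pig(c=3) eel(c=4)]
  12. access pig: HIT, count now 4. Cache: [eel(c=4) pig(c=4)]
  13. access fox: MISS, evict eel(c=4). Cache: [fox(c=1) pig(c=4)]
  14. access bat: MISS, evict fox(c=1). Cache: [bat(c=1) pig(c=4)]
  15. access pig: HIT, count now 5. Cache: [bat(c=1) pig(c=5)]
  16. access pig: HIT, count now 6. Cache: [bat(c=1) pig(c=6)]
  17. access pig: HIT, count now 7. Cache: [bat(c=1) pig(c=7)]
  18. access bat: HIT, count now 2. Cache: [bat(c=2) pig(c=7)]
  19. access pig: HIT, count now 8. Cache: [bat(c=2) pig(c=8)]
  20. access bat: HIT, count now 3. Cache: [bat(c=3) pig(c=8)]
  21. access pig: HIT, count now 9. Cache: [bat(c=3) pig(c=9)]
  22. access pig: HIT, count now 10. Cache: [bat(c=3) pig(c=10)]
  23. access pig: HIT, count now 11. Cache: [bat(c=3) pig(c=11)]
  24. access eel: MISS, evict bat(c=3). Cache: [eel(c=1) pig(c=11)]
  25. access melon: MISS, evict eel(c=1). Cache: [melon(c=1) pig(c=11)]
  26. access melon: HIT, count now 2. Cache: [melon(c=2) pig(c=11)]
  27. access pig: HIT, count now 12. Cache: [melon(c=2) pig(c=12)]
  28. access pig: HIT, count now 13. Cache: [melon(c=2) pig(c=13)]
Total: 19 hits, 9 misses, 7 evictions

Hit rate = 19/28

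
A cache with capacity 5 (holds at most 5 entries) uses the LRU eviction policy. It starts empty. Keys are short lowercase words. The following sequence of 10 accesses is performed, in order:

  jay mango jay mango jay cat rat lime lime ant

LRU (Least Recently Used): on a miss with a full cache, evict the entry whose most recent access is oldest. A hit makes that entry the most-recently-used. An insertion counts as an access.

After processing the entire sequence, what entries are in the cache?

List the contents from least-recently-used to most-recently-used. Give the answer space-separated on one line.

LRU simulation (capacity=5):
  1. access jay: MISS. Cache (LRU->MRU): [jay]
  2. access mango: MISS. Cache (LRU->MRU): [jay mango]
  3. access jay: HIT. Cache (LRU->MRU): [mango jay]
  4. access mango: HIT. Cache (LRU->MRU): [jay mango]
  5. access jay: HIT. Cache (LRU->MRU): [mango jay]
  6. access cat: MISS. Cache (LRU->MRU): [mango jay cat]
  7. access rat: MISS. Cache (LRU->MRU): [mango jay cat rat]
  8. access lime: MISS. Cache (LRU->MRU): [mango jay cat rat lime]
  9. access lime: HIT. Cache (LRU->MRU): [mango jay cat rat lime]
  10. access ant: MISS, evict mango. Cache (LRU->MRU): [jay cat rat lime ant]
Total: 4 hits, 6 misses, 1 evictions

Answer: jay cat rat lime ant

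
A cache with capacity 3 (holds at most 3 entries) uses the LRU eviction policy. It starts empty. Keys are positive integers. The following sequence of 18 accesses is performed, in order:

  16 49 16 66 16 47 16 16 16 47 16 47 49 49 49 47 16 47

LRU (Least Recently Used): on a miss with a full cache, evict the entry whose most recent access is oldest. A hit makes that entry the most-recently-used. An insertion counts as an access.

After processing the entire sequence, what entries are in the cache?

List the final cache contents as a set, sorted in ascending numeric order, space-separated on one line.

Answer: 16 47 49

Derivation:
LRU simulation (capacity=3):
  1. access 16: MISS. Cache (LRU->MRU): [16]
  2. access 49: MISS. Cache (LRU->MRU): [16 49]
  3. access 16: HIT. Cache (LRU->MRU): [49 16]
  4. access 66: MISS. Cache (LRU->MRU): [49 16 66]
  5. access 16: HIT. Cache (LRU->MRU): [49 66 16]
  6. access 47: MISS, evict 49. Cache (LRU->MRU): [66 16 47]
  7. access 16: HIT. Cache (LRU->MRU): [66 47 16]
  8. access 16: HIT. Cache (LRU->MRU): [66 47 16]
  9. access 16: HIT. Cache (LRU->MRU): [66 47 16]
  10. access 47: HIT. Cache (LRU->MRU): [66 16 47]
  11. access 16: HIT. Cache (LRU->MRU): [66 47 16]
  12. access 47: HIT. Cache (LRU->MRU): [66 16 47]
  13. access 49: MISS, evict 66. Cache (LRU->MRU): [16 47 49]
  14. access 49: HIT. Cache (LRU->MRU): [16 47 49]
  15. access 49: HIT. Cache (LRU->MRU): [16 47 49]
  16. access 47: HIT. Cache (LRU->MRU): [16 49 47]
  17. access 16: HIT. Cache (LRU->MRU): [49 47 16]
  18. access 47: HIT. Cache (LRU->MRU): [49 16 47]
Total: 13 hits, 5 misses, 2 evictions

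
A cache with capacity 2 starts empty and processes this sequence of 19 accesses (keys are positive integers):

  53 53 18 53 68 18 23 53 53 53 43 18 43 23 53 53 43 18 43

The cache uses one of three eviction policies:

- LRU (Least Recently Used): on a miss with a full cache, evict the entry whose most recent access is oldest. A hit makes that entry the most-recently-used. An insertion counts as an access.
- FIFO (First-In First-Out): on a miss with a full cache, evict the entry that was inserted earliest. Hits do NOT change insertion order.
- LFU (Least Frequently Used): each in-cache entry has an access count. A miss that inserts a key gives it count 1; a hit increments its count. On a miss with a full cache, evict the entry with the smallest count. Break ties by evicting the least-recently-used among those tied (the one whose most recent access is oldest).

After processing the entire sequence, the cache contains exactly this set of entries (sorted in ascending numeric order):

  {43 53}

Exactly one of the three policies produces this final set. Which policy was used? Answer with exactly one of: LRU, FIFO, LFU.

Answer: LFU

Derivation:
Simulating under each policy and comparing final sets:
  LRU: final set = {18 43} -> differs
  FIFO: final set = {18 43} -> differs
  LFU: final set = {43 53} -> MATCHES target
Only LFU produces the target set.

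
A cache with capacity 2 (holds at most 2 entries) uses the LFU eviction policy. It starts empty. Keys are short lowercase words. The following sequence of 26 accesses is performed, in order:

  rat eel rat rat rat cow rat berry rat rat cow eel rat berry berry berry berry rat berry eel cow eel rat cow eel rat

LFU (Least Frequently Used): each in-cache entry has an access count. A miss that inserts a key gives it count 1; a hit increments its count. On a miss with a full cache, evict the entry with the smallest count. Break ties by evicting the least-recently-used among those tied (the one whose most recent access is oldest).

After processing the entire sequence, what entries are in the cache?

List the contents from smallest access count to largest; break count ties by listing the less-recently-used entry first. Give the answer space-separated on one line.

LFU simulation (capacity=2):
  1. access rat: MISS. Cache: [rat(c=1)]
  2. access eel: MISS. Cache: [rat(c=1) eel(c=1)]
  3. access rat: HIT, count now 2. Cache: [eel(c=1) rat(c=2)]
  4. access rat: HIT, count now 3. Cache: [eel(c=1) rat(c=3)]
  5. access rat: HIT, count now 4. Cache: [eel(c=1) rat(c=4)]
  6. access cow: MISS, evict eel(c=1). Cache: [cow(c=1) rat(c=4)]
  7. access rat: HIT, count now 5. Cache: [cow(c=1) rat(c=5)]
  8. access berry: MISS, evict cow(c=1). Cache: [berry(c=1) rat(c=5)]
  9. access rat: HIT, count now 6. Cache: [berry(c=1) rat(c=6)]
  10. access rat: HIT, count now 7. Cache: [berry(c=1) rat(c=7)]
  11. access cow: MISS, evict berry(c=1). Cache: [cow(c=1) rat(c=7)]
  12. access eel: MISS, evict cow(c=1). Cache: [eel(c=1) rat(c=7)]
  13. access rat: HIT, count now 8. Cache: [eel(c=1) rat(c=8)]
  14. access berry: MISS, evict eel(c=1). Cache: [berry(c=1) rat(c=8)]
  15. access berry: HIT, count now 2. Cache: [berry(c=2) rat(c=8)]
  16. access berry: HIT, count now 3. Cache: [berry(c=3) rat(c=8)]
  17. access berry: HIT, count now 4. Cache: [berry(c=4) rat(c=8)]
  18. access rat: HIT, count now 9. Cache: [berry(c=4) rat(c=9)]
  19. access berry: HIT, count now 5. Cache: [berry(c=5) rat(c=9)]
  20. access eel: MISS, evict berry(c=5). Cache: [eel(c=1) rat(c=9)]
  21. access cow: MISS, evict eel(c=1). Cache: [cow(c=1) rat(c=9)]
  22. access eel: MISS, evict cow(c=1). Cache: [eel(c=1) rat(c=9)]
  23. access rat: HIT, count now 10. Cache: [eel(c=1) rat(c=10)]
  24. access cow: MISS, evict eel(c=1). Cache: [cow(c=1) rat(c=10)]
  25. access eel: MISS, evict cow(c=1). Cache: [eel(c=1) rat(c=10)]
  26. access rat: HIT, count now 11. Cache: [eel(c=1) rat(c=11)]
Total: 14 hits, 12 misses, 10 evictions

Answer: eel rat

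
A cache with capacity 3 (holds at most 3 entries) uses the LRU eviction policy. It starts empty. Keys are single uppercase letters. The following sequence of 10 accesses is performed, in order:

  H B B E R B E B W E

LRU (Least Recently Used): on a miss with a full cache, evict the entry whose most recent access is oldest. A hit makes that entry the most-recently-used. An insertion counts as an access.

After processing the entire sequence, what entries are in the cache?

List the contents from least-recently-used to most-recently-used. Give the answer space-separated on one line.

Answer: B W E

Derivation:
LRU simulation (capacity=3):
  1. access H: MISS. Cache (LRU->MRU): [H]
  2. access B: MISS. Cache (LRU->MRU): [H B]
  3. access B: HIT. Cache (LRU->MRU): [H B]
  4. access E: MISS. Cache (LRU->MRU): [H B E]
  5. access R: MISS, evict H. Cache (LRU->MRU): [B E R]
  6. access B: HIT. Cache (LRU->MRU): [E R B]
  7. access E: HIT. Cache (LRU->MRU): [R B E]
  8. access B: HIT. Cache (LRU->MRU): [R E B]
  9. access W: MISS, evict R. Cache (LRU->MRU): [E B W]
  10. access E: HIT. Cache (LRU->MRU): [B W E]
Total: 5 hits, 5 misses, 2 evictions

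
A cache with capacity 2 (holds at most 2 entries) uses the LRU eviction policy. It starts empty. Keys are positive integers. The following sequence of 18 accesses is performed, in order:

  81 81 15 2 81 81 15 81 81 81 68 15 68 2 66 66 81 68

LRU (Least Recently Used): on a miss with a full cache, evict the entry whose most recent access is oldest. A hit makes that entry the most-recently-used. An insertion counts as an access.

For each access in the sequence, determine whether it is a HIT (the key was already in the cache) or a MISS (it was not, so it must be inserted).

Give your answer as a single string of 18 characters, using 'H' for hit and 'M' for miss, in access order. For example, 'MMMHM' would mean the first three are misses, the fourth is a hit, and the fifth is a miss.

Answer: MHMMMHMHHHMMHMMHMM

Derivation:
LRU simulation (capacity=2):
  1. access 81: MISS. Cache (LRU->MRU): [81]
  2. access 81: HIT. Cache (LRU->MRU): [81]
  3. access 15: MISS. Cache (LRU->MRU): [81 15]
  4. access 2: MISS, evict 81. Cache (LRU->MRU): [15 2]
  5. access 81: MISS, evict 15. Cache (LRU->MRU): [2 81]
  6. access 81: HIT. Cache (LRU->MRU): [2 81]
  7. access 15: MISS, evict 2. Cache (LRU->MRU): [81 15]
  8. access 81: HIT. Cache (LRU->MRU): [15 81]
  9. access 81: HIT. Cache (LRU->MRU): [15 81]
  10. access 81: HIT. Cache (LRU->MRU): [15 81]
  11. access 68: MISS, evict 15. Cache (LRU->MRU): [81 68]
  12. access 15: MISS, evict 81. Cache (LRU->MRU): [68 15]
  13. access 68: HIT. Cache (LRU->MRU): [15 68]
  14. access 2: MISS, evict 15. Cache (LRU->MRU): [68 2]
  15. access 66: MISS, evict 68. Cache (LRU->MRU): [2 66]
  16. access 66: HIT. Cache (LRU->MRU): [2 66]
  17. access 81: MISS, evict 2. Cache (LRU->MRU): [66 81]
  18. access 68: MISS, evict 66. Cache (LRU->MRU): [81 68]
Total: 7 hits, 11 misses, 9 evictions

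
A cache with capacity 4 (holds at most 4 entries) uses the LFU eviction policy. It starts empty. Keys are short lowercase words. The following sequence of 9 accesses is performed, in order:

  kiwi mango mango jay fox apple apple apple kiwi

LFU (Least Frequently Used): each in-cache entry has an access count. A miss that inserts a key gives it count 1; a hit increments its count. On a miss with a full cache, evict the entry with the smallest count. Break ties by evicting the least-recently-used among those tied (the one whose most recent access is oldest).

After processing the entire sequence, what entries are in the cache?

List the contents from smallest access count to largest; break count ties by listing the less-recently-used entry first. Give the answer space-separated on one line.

LFU simulation (capacity=4):
  1. access kiwi: MISS. Cache: [kiwi(c=1)]
  2. access mango: MISS. Cache: [kiwi(c=1) mango(c=1)]
  3. access mango: HIT, count now 2. Cache: [kiwi(c=1) mango(c=2)]
  4. access jay: MISS. Cache: [kiwi(c=1) jay(c=1) mango(c=2)]
  5. access fox: MISS. Cache: [kiwi(c=1) jay(c=1) fox(c=1) mango(c=2)]
  6. access apple: MISS, evict kiwi(c=1). Cache: [jay(c=1) fox(c=1) apple(c=1) mango(c=2)]
  7. access apple: HIT, count now 2. Cache: [jay(c=1) fox(c=1) mango(c=2) apple(c=2)]
  8. access apple: HIT, count now 3. Cache: [jay(c=1) fox(c=1) mango(c=2) apple(c=3)]
  9. access kiwi: MISS, evict jay(c=1). Cache: [fox(c=1) kiwi(c=1) mango(c=2) apple(c=3)]
Total: 3 hits, 6 misses, 2 evictions

Answer: fox kiwi mango apple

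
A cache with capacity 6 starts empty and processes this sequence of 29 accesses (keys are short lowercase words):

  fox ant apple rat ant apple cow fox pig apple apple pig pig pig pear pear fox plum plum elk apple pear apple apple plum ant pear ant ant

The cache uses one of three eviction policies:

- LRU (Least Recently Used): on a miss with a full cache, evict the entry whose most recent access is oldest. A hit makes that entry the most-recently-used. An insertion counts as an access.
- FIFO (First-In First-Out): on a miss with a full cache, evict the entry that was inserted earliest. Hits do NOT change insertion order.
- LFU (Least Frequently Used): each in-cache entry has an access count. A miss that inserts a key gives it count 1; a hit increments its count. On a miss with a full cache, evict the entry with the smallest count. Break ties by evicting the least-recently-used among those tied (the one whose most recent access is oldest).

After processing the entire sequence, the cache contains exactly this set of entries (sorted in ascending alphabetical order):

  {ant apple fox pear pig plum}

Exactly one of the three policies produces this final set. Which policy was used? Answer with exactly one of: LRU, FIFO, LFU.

Answer: LFU

Derivation:
Simulating under each policy and comparing final sets:
  LRU: final set = {ant apple elk fox pear plum} -> differs
  FIFO: final set = {ant apple elk fox pear plum} -> differs
  LFU: final set = {ant apple fox pear pig plum} -> MATCHES target
Only LFU produces the target set.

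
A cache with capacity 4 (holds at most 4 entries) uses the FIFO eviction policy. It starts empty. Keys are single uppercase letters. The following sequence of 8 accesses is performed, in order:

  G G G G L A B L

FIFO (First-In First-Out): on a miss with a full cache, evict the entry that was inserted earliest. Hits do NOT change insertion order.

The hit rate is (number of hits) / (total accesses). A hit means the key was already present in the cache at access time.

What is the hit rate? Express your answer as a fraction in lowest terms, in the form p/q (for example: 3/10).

FIFO simulation (capacity=4):
  1. access G: MISS. Cache (old->new): [G]
  2. access G: HIT. Cache (old->new): [G]
  3. access G: HIT. Cache (old->new): [G]
  4. access G: HIT. Cache (old->new): [G]
  5. access L: MISS. Cache (old->new): [G L]
  6. access A: MISS. Cache (old->new): [G L A]
  7. access B: MISS. Cache (old->new): [G L A B]
  8. access L: HIT. Cache (old->new): [G L A B]
Total: 4 hits, 4 misses, 0 evictions

Hit rate = 4/8 = 1/2

Answer: 1/2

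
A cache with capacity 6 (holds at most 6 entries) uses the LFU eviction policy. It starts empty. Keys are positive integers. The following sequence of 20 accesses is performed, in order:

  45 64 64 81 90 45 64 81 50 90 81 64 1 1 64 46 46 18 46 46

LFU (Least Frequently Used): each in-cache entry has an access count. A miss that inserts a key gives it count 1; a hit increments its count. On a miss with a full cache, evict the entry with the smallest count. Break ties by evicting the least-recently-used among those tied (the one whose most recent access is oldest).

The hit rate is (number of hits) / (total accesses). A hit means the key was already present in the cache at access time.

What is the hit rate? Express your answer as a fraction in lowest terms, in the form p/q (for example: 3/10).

LFU simulation (capacity=6):
  1. access 45: MISS. Cache: [45(c=1)]
  2. access 64: MISS. Cache: [45(c=1) 64(c=1)]
  3. access 64: HIT, count now 2. Cache: [45(c=1) 64(c=2)]
  4. access 81: MISS. Cache: [45(c=1) 81(c=1) 64(c=2)]
  5. access 90: MISS. Cache: [45(c=1) 81(c=1) 90(c=1) 64(c=2)]
  6. access 45: HIT, count now 2. Cache: [81(c=1) 90(c=1) 64(c=2) 45(c=2)]
  7. access 64: HIT, count now 3. Cache: [81(c=1) 90(c=1) 45(c=2) 64(c=3)]
  8. access 81: HIT, count now 2. Cache: [90(c=1) 45(c=2) 81(c=2) 64(c=3)]
  9. access 50: MISS. Cache: [90(c=1) 50(c=1) 45(c=2) 81(c=2) 64(c=3)]
  10. access 90: HIT, count now 2. Cache: [50(c=1) 45(c=2) 81(c=2) 90(c=2) 64(c=3)]
  11. access 81: HIT, count now 3. Cache: [50(c=1) 45(c=2) 90(c=2) 64(c=3) 81(c=3)]
  12. access 64: HIT, count now 4. Cache: [50(c=1) 45(c=2) 90(c=2) 81(c=3) 64(c=4)]
  13. access 1: MISS. Cache: [50(c=1) 1(c=1) 45(c=2) 90(c=2) 81(c=3) 64(c=4)]
  14. access 1: HIT, count now 2. Cache: [50(c=1) 45(c=2) 90(c=2) 1(c=2) 81(c=3) 64(c=4)]
  15. access 64: HIT, count now 5. Cache: [50(c=1) 45(c=2) 90(c=2) 1(c=2) 81(c=3) 64(c=5)]
  16. access 46: MISS, evict 50(c=1). Cache: [46(c=1) 45(c=2) 90(c=2) 1(c=2) 81(c=3) 64(c=5)]
  17. access 46: HIT, count now 2. Cache: [45(c=2) 90(c=2) 1(c=2) 46(c=2) 81(c=3) 64(c=5)]
  18. access 18: MISS, evict 45(c=2). Cache: [18(c=1) 90(c=2) 1(c=2) 46(c=2) 81(c=3) 64(c=5)]
  19. access 46: HIT, count now 3. Cache: [18(c=1) 90(c=2) 1(c=2) 81(c=3) 46(c=3) 64(c=5)]
  20. access 46: HIT, count now 4. Cache: [18(c=1) 90(c=2) 1(c=2) 81(c=3) 46(c=4) 64(c=5)]
Total: 12 hits, 8 misses, 2 evictions

Hit rate = 12/20 = 3/5

Answer: 3/5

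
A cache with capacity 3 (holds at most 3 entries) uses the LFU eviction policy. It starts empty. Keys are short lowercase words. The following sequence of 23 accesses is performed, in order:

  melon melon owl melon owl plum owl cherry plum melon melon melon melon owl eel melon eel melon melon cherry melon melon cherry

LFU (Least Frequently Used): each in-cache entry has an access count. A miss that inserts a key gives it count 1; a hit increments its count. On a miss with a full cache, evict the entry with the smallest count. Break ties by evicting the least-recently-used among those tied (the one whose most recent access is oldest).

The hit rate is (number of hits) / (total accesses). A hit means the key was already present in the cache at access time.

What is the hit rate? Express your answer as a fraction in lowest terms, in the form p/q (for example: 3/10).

Answer: 16/23

Derivation:
LFU simulation (capacity=3):
  1. access melon: MISS. Cache: [melon(c=1)]
  2. access melon: HIT, count now 2. Cache: [melon(c=2)]
  3. access owl: MISS. Cache: [owl(c=1) melon(c=2)]
  4. access melon: HIT, count now 3. Cache: [owl(c=1) melon(c=3)]
  5. access owl: HIT, count now 2. Cache: [owl(c=2) melon(c=3)]
  6. access plum: MISS. Cache: [plum(c=1) owl(c=2) melon(c=3)]
  7. access owl: HIT, count now 3. Cache: [plum(c=1) melon(c=3) owl(c=3)]
  8. access cherry: MISS, evict plum(c=1). Cache: [cherry(c=1) melon(c=3) owl(c=3)]
  9. access plum: MISS, evict cherry(c=1). Cache: [plum(c=1) melon(c=3) owl(c=3)]
  10. access melon: HIT, count now 4. Cache: [plum(c=1) owl(c=3) melon(c=4)]
  11. access melon: HIT, count now 5. Cache: [plum(c=1) owl(c=3) melon(c=5)]
  12. access melon: HIT, count now 6. Cache: [plum(c=1) owl(c=3) melon(c=6)]
  13. access melon: HIT, count now 7. Cache: [plum(c=1) owl(c=3) melon(c=7)]
  14. access owl: HIT, count now 4. Cache: [plum(c=1) owl(c=4) melon(c=7)]
  15. access eel: MISS, evict plum(c=1). Cache: [eel(c=1) owl(c=4) melon(c=7)]
  16. access melon: HIT, count now 8. Cache: [eel(c=1) owl(c=4) melon(c=8)]
  17. access eel: HIT, count now 2. Cache: [eel(c=2) owl(c=4) melon(c=8)]
  18. access melon: HIT, count now 9. Cache: [eel(c=2) owl(c=4) melon(c=9)]
  19. access melon: HIT, count now 10. Cache: [eel(c=2) owl(c=4) melon(c=10)]
  20. access cherry: MISS, evict eel(c=2). Cache: [cherry(c=1) owl(c=4) melon(c=10)]
  21. access melon: HIT, count now 11. Cache: [cherry(c=1) owl(c=4) melon(c=11)]
  22. access melon: HIT, count now 12. Cache: [cherry(c=1) owl(c=4) melon(c=12)]
  23. access cherry: HIT, count now 2. Cache: [cherry(c=2) owl(c=4) melon(c=12)]
Total: 16 hits, 7 misses, 4 evictions

Hit rate = 16/23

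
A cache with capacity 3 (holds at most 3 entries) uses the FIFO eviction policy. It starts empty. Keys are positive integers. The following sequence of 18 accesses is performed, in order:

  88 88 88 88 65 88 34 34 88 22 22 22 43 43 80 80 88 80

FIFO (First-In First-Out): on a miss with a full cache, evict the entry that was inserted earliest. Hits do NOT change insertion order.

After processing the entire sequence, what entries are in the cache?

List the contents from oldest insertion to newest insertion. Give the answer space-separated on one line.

FIFO simulation (capacity=3):
  1. access 88: MISS. Cache (old->new): [88]
  2. access 88: HIT. Cache (old->new): [88]
  3. access 88: HIT. Cache (old->new): [88]
  4. access 88: HIT. Cache (old->new): [88]
  5. access 65: MISS. Cache (old->new): [88 65]
  6. access 88: HIT. Cache (old->new): [88 65]
  7. access 34: MISS. Cache (old->new): [88 65 34]
  8. access 34: HIT. Cache (old->new): [88 65 34]
  9. access 88: HIT. Cache (old->new): [88 65 34]
  10. access 22: MISS, evict 88. Cache (old->new): [65 34 22]
  11. access 22: HIT. Cache (old->new): [65 34 22]
  12. access 22: HIT. Cache (old->new): [65 34 22]
  13. access 43: MISS, evict 65. Cache (old->new): [34 22 43]
  14. access 43: HIT. Cache (old->new): [34 22 43]
  15. access 80: MISS, evict 34. Cache (old->new): [22 43 80]
  16. access 80: HIT. Cache (old->new): [22 43 80]
  17. access 88: MISS, evict 22. Cache (old->new): [43 80 88]
  18. access 80: HIT. Cache (old->new): [43 80 88]
Total: 11 hits, 7 misses, 4 evictions

Answer: 43 80 88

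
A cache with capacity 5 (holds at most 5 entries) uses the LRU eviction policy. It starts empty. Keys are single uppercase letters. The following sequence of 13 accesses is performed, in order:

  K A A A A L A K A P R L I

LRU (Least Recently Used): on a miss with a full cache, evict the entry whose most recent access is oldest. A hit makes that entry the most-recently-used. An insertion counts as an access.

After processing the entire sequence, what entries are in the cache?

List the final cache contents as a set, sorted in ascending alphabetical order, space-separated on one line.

Answer: A I L P R

Derivation:
LRU simulation (capacity=5):
  1. access K: MISS. Cache (LRU->MRU): [K]
  2. access A: MISS. Cache (LRU->MRU): [K A]
  3. access A: HIT. Cache (LRU->MRU): [K A]
  4. access A: HIT. Cache (LRU->MRU): [K A]
  5. access A: HIT. Cache (LRU->MRU): [K A]
  6. access L: MISS. Cache (LRU->MRU): [K A L]
  7. access A: HIT. Cache (LRU->MRU): [K L A]
  8. access K: HIT. Cache (LRU->MRU): [L A K]
  9. access A: HIT. Cache (LRU->MRU): [L K A]
  10. access P: MISS. Cache (LRU->MRU): [L K A P]
  11. access R: MISS. Cache (LRU->MRU): [L K A P R]
  12. access L: HIT. Cache (LRU->MRU): [K A P R L]
  13. access I: MISS, evict K. Cache (LRU->MRU): [A P R L I]
Total: 7 hits, 6 misses, 1 evictions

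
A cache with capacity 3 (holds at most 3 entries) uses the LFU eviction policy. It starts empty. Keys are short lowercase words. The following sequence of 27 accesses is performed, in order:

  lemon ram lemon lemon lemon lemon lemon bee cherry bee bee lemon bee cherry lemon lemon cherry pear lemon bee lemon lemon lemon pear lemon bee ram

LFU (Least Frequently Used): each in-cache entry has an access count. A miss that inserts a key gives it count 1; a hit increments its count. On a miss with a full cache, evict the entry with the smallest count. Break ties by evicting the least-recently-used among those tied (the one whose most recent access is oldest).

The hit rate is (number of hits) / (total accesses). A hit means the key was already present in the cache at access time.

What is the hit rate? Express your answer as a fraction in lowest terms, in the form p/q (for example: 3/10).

Answer: 7/9

Derivation:
LFU simulation (capacity=3):
  1. access lemon: MISS. Cache: [lemon(c=1)]
  2. access ram: MISS. Cache: [lemon(c=1) ram(c=1)]
  3. access lemon: HIT, count now 2. Cache: [ram(c=1) lemon(c=2)]
  4. access lemon: HIT, count now 3. Cache: [ram(c=1) lemon(c=3)]
  5. access lemon: HIT, count now 4. Cache: [ram(c=1) lemon(c=4)]
  6. access lemon: HIT, count now 5. Cache: [ram(c=1) lemon(c=5)]
  7. access lemon: HIT, count now 6. Cache: [ram(c=1) lemon(c=6)]
  8. access bee: MISS. Cache: [ram(c=1) bee(c=1) lemon(c=6)]
  9. access cherry: MISS, evict ram(c=1). Cache: [bee(c=1) cherry(c=1) lemon(c=6)]
  10. access bee: HIT, count now 2. Cache: [cherry(c=1) bee(c=2) lemon(c=6)]
  11. access bee: HIT, count now 3. Cache: [cherry(c=1) bee(c=3) lemon(c=6)]
  12. access lemon: HIT, count now 7. Cache: [cherry(c=1) bee(c=3) lemon(c=7)]
  13. access bee: HIT, count now 4. Cache: [cherry(c=1) bee(c=4) lemon(c=7)]
  14. access cherry: HIT, count now 2. Cache: [cherry(c=2) bee(c=4) lemon(c=7)]
  15. access lemon: HIT, count now 8. Cache: [cherry(c=2) bee(c=4) lemon(c=8)]
  16. access lemon: HIT, count now 9. Cache: [cherry(c=2) bee(c=4) lemon(c=9)]
  17. access cherry: HIT, count now 3. Cache: [cherry(c=3) bee(c=4) lemon(c=9)]
  18. access pear: MISS, evict cherry(c=3). Cache: [pear(c=1) bee(c=4) lemon(c=9)]
  19. access lemon: HIT, count now 10. Cache: [pear(c=1) bee(c=4) lemon(c=10)]
  20. access bee: HIT, count now 5. Cache: [pear(c=1) bee(c=5) lemon(c=10)]
  21. access lemon: HIT, count now 11. Cache: [pear(c=1) bee(c=5) lemon(c=11)]
  22. access lemon: HIT, count now 12. Cache: [pear(c=1) bee(c=5) lemon(c=12)]
  23. access lemon: HIT, count now 13. Cache: [pear(c=1) bee(c=5) lemon(c=13)]
  24. access pear: HIT, count now 2. Cache: [pear(c=2) bee(c=5) lemon(c=13)]
  25. access lemon: HIT, count now 14. Cache: [pear(c=2) bee(c=5) lemon(c=14)]
  26. access bee: HIT, count now 6. Cache: [pear(c=2) bee(c=6) lemon(c=14)]
  27. access ram: MISS, evict pear(c=2). Cache: [ram(c=1) bee(c=6) lemon(c=14)]
Total: 21 hits, 6 misses, 3 evictions

Hit rate = 21/27 = 7/9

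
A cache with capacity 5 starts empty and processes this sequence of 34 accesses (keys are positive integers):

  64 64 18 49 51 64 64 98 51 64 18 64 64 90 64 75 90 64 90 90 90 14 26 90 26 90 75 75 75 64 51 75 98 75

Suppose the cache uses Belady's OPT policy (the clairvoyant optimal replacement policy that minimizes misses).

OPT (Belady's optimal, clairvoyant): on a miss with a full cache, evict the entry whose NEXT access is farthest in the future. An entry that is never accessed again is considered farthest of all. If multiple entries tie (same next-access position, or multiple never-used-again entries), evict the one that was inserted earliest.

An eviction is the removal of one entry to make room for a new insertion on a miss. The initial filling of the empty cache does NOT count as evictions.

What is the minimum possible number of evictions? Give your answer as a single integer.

OPT (Belady) simulation (capacity=5):
  1. access 64: MISS. Cache: [64]
  2. access 64: HIT. Next use of 64: step 6. Cache: [64]
  3. access 18: MISS. Cache: [64 18]
  4. access 49: MISS. Cache: [64 18 49]
  5. access 51: MISS. Cache: [64 18 49 51]
  6. access 64: HIT. Next use of 64: step 7. Cache: [64 18 49 51]
  7. access 64: HIT. Next use of 64: step 10. Cache: [64 18 49 51]
  8. access 98: MISS. Cache: [64 18 49 51 98]
  9. access 51: HIT. Next use of 51: step 31. Cache: [64 18 49 51 98]
  10. access 64: HIT. Next use of 64: step 12. Cache: [64 18 49 51 98]
  11. access 18: HIT. Next use of 18: never. Cache: [64 18 49 51 98]
  12. access 64: HIT. Next use of 64: step 13. Cache: [64 18 49 51 98]
  13. access 64: HIT. Next use of 64: step 15. Cache: [64 18 49 51 98]
  14. access 90: MISS, evict 18 (next use: never). Cache: [64 49 51 98 90]
  15. access 64: HIT. Next use of 64: step 18. Cache: [64 49 51 98 90]
  16. access 75: MISS, evict 49 (next use: never). Cache: [64 51 98 90 75]
  17. access 90: HIT. Next use of 90: step 19. Cache: [64 51 98 90 75]
  18. access 64: HIT. Next use of 64: step 30. Cache: [64 51 98 90 75]
  19. access 90: HIT. Next use of 90: step 20. Cache: [64 51 98 90 75]
  20. access 90: HIT. Next use of 90: step 21. Cache: [64 51 98 90 75]
  21. access 90: HIT. Next use of 90: step 24. Cache: [64 51 98 90 75]
  22. access 14: MISS, evict 98 (next use: step 33). Cache: [64 51 90 75 14]
  23. access 26: MISS, evict 14 (next use: never). Cache: [64 51 90 75 26]
  24. access 90: HIT. Next use of 90: step 26. Cache: [64 51 90 75 26]
  25. access 26: HIT. Next use of 26: never. Cache: [64 51 90 75 26]
  26. access 90: HIT. Next use of 90: never. Cache: [64 51 90 75 26]
  27. access 75: HIT. Next use of 75: step 28. Cache: [64 51 90 75 26]
  28. access 75: HIT. Next use of 75: step 29. Cache: [64 51 90 75 26]
  29. access 75: HIT. Next use of 75: step 32. Cache: [64 51 90 75 26]
  30. access 64: HIT. Next use of 64: never. Cache: [64 51 90 75 26]
  31. access 51: HIT. Next use of 51: never. Cache: [64 51 90 75 26]
  32. access 75: HIT. Next use of 75: step 34. Cache: [64 51 90 75 26]
  33. access 98: MISS, evict 64 (next use: never). Cache: [51 90 75 26 98]
  34. access 75: HIT. Next use of 75: never. Cache: [51 90 75 26 98]
Total: 24 hits, 10 misses, 5 evictions

Answer: 5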